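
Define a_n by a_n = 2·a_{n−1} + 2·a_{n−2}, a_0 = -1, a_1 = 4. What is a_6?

392

With companion matrix T = [[2, 2], [1, 0]], [a_n, a_{n−1}]ᵀ = T·[a_{n−1}, a_{n−2}]ᵀ, so [a_6, a_5]ᵀ = T⁵·[a_1, a_0]ᵀ.
T⁵ = [[120, 88], [44, 32]], giving [a_6, a_5]ᵀ = [[392], [144]].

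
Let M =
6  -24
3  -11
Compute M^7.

tr M = -5 and det M = 6, so the characteristic polynomial is λ² − (-5)λ + (6) with roots -3 and -2.
Eigenvectors give P = [[-8, 3], [-3, 1]] with P⁻¹ = [[1, -3], [3, -8]], and M = P·diag(-3, -2)·P⁻¹.
Then M^7 = P·diag(-2187, -128)·P⁻¹ = [[17496, -384], [6561, -128]] · [[1, -3], [3, -8]] = [[16344, -49416], [6177, -18659]].

[[16344, -49416], [6177, -18659]]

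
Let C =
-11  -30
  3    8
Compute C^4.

[[151, 450], [-45, -134]]

tr C = -3 and det C = 2, so the characteristic polynomial is λ² − (-3)λ + (2) with roots -2 and -1.
Eigenvectors give P = [[10, 3], [-3, -1]] with P⁻¹ = [[1, 3], [-3, -10]], and C = P·diag(-2, -1)·P⁻¹.
Then C^4 = P·diag(16, 1)·P⁻¹ = [[160, 3], [-48, -1]] · [[1, 3], [-3, -10]] = [[151, 450], [-45, -134]].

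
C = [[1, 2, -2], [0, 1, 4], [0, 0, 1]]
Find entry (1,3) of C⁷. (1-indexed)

C = I + N where N = [[0, 2, -2], [0, 0, 4], [0, 0, 0]] is strictly upper-triangular, so N³ = 0.
(I + N)⁷ = I + 7·N + 21·N² = [[1, 14, 154], [0, 1, 28], [0, 0, 1]].

154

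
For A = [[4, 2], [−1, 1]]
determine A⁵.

[[454, 422], [−211, −179]]

tr A = 5 and det A = 6, so the characteristic polynomial is λ² − (5)λ + (6) with roots 2 and 3.
Eigenvectors give P = [[−1, −2], [1, 1]] with P⁻¹ = [[1, 2], [−1, −1]], and A = P·diag(2, 3)·P⁻¹.
Then A⁵ = P·diag(32, 243)·P⁻¹ = [[−32, −486], [32, 243]] · [[1, 2], [−1, −1]] = [[454, 422], [−211, −179]].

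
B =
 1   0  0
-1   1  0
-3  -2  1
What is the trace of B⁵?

3

B = I + N where N = [[0, 0, 0], [-1, 0, 0], [-3, -2, 0]] is strictly lower-triangular, so N³ = 0.
(I + N)⁵ = I + 5·N + 10·N² = [[1, 0, 0], [-5, 1, 0], [5, -10, 1]].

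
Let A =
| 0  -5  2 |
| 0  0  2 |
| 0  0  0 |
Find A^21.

A is strictly triangular, hence nilpotent: A^3 = 0, so A^21 = 0.

[[0, 0, 0], [0, 0, 0], [0, 0, 0]]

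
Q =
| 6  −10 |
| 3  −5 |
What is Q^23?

[[6, −10], [3, −5]]

Q² = Q (a projection; rank 1, trace 1), so Q^23 = Q.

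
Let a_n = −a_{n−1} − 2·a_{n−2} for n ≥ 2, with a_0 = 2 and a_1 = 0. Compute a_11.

−44

With companion matrix C = [[−1, −2], [1, 0]], [a_n, a_{n−1}]ᵀ = C·[a_{n−1}, a_{n−2}]ᵀ, so [a_11, a_10]ᵀ = C¹⁰·[a_1, a_0]ᵀ.
C¹⁰ = [[23, −22], [11, 34]], giving [a_11, a_10]ᵀ = [[−44], [68]].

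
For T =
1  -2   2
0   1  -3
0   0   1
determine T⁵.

[[1, -10, 70], [0, 1, -15], [0, 0, 1]]

T = I + N where N = [[0, -2, 2], [0, 0, -3], [0, 0, 0]] is strictly upper-triangular, so N³ = 0.
(I + N)⁵ = I + 5·N + 10·N² = [[1, -10, 70], [0, 1, -15], [0, 0, 1]].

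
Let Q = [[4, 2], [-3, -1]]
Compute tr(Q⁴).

17

Q² = [[10, 6], [-9, -5]]
Q³ = [[22, 14], [-21, -13]]
Q⁴ = [[46, 30], [-45, -29]]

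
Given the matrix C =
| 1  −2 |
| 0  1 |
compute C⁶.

C = I + N where N = [[0, −2], [0, 0]] is strictly upper-triangular, so N² = 0.
(I + N)⁶ = I + 6·N = [[1, −12], [0, 1]].

[[1, −12], [0, 1]]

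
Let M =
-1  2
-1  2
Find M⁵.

[[-1, 2], [-1, 2]]

M² = M (a projection; rank 1, trace 1), so M⁵ = M.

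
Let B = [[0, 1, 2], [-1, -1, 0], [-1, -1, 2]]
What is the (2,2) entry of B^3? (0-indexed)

2

B^2 = [[-3, -3, 4], [1, 0, -2], [-1, -2, 2]]
B^3 = [[-1, -4, 2], [2, 3, -2], [0, -1, 2]]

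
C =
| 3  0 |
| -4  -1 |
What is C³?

C² = [[9, 0], [-8, 1]]
C³ = [[27, 0], [-28, -1]]

[[27, 0], [-28, -1]]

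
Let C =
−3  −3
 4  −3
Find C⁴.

[[−423, −108], [144, −423]]

C² = [[−3, 18], [−24, −3]]
C³ = [[81, −45], [60, 81]]
C⁴ = [[−423, −108], [144, −423]]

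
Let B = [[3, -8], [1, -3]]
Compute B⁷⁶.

B² = I (check: tr B = 0 and det B = -1), so B⁷⁶ = I since 76 is even.

[[1, 0], [0, 1]]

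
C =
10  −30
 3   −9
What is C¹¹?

C² = C (a projection; rank 1, trace 1), so C¹¹ = C.

[[10, −30], [3, −9]]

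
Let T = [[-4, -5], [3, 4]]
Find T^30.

T² = I (check: tr T = 0 and det T = -1), so T^30 = I since 30 is even.

[[1, 0], [0, 1]]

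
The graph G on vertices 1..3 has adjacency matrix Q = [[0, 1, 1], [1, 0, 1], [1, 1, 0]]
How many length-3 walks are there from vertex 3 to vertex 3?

The number of length-3 walks from vertex 3 to vertex 3 is entry (3,3) of Q³, where Q is the adjacency matrix.
Q² = [[2, 1, 1], [1, 2, 1], [1, 1, 2]]
Q³ = [[2, 3, 3], [3, 2, 3], [3, 3, 2]]

2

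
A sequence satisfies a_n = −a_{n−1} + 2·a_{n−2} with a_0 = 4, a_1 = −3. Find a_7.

−297

With companion matrix B = [[−1, 2], [1, 0]], [a_n, a_{n−1}]ᵀ = B·[a_{n−1}, a_{n−2}]ᵀ, so [a_7, a_6]ᵀ = B^6·[a_1, a_0]ᵀ.
B^6 = [[43, −42], [−21, 22]], giving [a_7, a_6]ᵀ = [[−297], [151]].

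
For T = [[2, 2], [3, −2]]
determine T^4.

[[100, 0], [0, 100]]

T^2 = [[10, 0], [0, 10]]
T^3 = [[20, 20], [30, −20]]
T^4 = [[100, 0], [0, 100]]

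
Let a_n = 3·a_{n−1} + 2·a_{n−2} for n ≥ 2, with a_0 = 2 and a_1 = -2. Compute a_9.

-19610

With companion matrix T = [[3, 2], [1, 0]], [a_n, a_{n−1}]ᵀ = T·[a_{n−1}, a_{n−2}]ᵀ, so [a_9, a_8]ᵀ = T⁸·[a_1, a_0]ᵀ.
T⁸ = [[22363, 12558], [6279, 3526]], giving [a_9, a_8]ᵀ = [[-19610], [-5506]].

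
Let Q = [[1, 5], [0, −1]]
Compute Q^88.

[[1, 0], [0, 1]]

Q² = I (check: tr Q = 0 and det Q = −1), so Q^88 = I since 88 is even.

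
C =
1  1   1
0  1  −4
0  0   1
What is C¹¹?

[[1, 11, −209], [0, 1, −44], [0, 0, 1]]

C = I + N where N = [[0, 1, 1], [0, 0, −4], [0, 0, 0]] is strictly upper-triangular, so N³ = 0.
(I + N)¹¹ = I + 11·N + 55·N² = [[1, 11, −209], [0, 1, −44], [0, 0, 1]].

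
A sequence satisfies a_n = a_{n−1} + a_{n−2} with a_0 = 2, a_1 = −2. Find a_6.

−6

With companion matrix T = [[1, 1], [1, 0]], [a_n, a_{n−1}]ᵀ = T·[a_{n−1}, a_{n−2}]ᵀ, so [a_6, a_5]ᵀ = T⁵·[a_1, a_0]ᵀ.
T⁵ = [[8, 5], [5, 3]], giving [a_6, a_5]ᵀ = [[−6], [−4]].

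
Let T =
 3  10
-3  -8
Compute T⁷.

tr T = -5 and det T = 6, so the characteristic polynomial is λ² − (-5)λ + (6) with roots -3 and -2.
Eigenvectors give P = [[-5, -2], [3, 1]] with P⁻¹ = [[1, 2], [-3, -5]], and T = P·diag(-3, -2)·P⁻¹.
Then T⁷ = P·diag(-2187, -128)·P⁻¹ = [[10935, 256], [-6561, -128]] · [[1, 2], [-3, -5]] = [[10167, 20590], [-6177, -12482]].

[[10167, 20590], [-6177, -12482]]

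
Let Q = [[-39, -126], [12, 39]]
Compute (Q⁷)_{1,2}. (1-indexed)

-91854

tr Q = 0 and det Q = -9, so the characteristic polynomial is λ² − (0)λ + (-9) with roots 3 and -3.
Eigenvectors give P = [[-3, 7], [1, -2]] with P⁻¹ = [[2, 7], [1, 3]], and Q = P·diag(3, -3)·P⁻¹.
Then Q⁷ = P·diag(2187, -2187)·P⁻¹ = [[-6561, -15309], [2187, 4374]] · [[2, 7], [1, 3]] = [[-28431, -91854], [8748, 28431]].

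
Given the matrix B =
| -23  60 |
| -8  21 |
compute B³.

[[-167, 420], [-56, 141]]

tr B = -2 and det B = -3, so the characteristic polynomial is λ² − (-2)λ + (-3) with roots -3 and 1.
Eigenvectors give P = [[-3, 5], [-1, 2]] with P⁻¹ = [[-2, 5], [-1, 3]], and B = P·diag(-3, 1)·P⁻¹.
Then B³ = P·diag(-27, 1)·P⁻¹ = [[81, 5], [27, 2]] · [[-2, 5], [-1, 3]] = [[-167, 420], [-56, 141]].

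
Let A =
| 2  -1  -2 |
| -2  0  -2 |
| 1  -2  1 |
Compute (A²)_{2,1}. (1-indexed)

-6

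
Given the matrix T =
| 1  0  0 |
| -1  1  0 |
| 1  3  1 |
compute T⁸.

T = I + N where N = [[0, 0, 0], [-1, 0, 0], [1, 3, 0]] is strictly lower-triangular, so N³ = 0.
(I + N)⁸ = I + 8·N + 28·N² = [[1, 0, 0], [-8, 1, 0], [-76, 24, 1]].

[[1, 0, 0], [-8, 1, 0], [-76, 24, 1]]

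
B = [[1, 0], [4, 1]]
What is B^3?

B = I + N where N = [[0, 0], [4, 0]] is strictly lower-triangular, so N^2 = 0.
(I + N)^3 = I + 3·N = [[1, 0], [12, 1]].

[[1, 0], [12, 1]]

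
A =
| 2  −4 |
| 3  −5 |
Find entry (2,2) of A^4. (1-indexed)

61

tr A = −3 and det A = 2, so the characteristic polynomial is λ² − (−3)λ + (2) with roots −1 and −2.
Eigenvectors give P = [[4, 1], [3, 1]] with P⁻¹ = [[1, −1], [−3, 4]], and A = P·diag(−1, −2)·P⁻¹.
Then A^4 = P·diag(1, 16)·P⁻¹ = [[4, 16], [3, 16]] · [[1, −1], [−3, 4]] = [[−44, 60], [−45, 61]].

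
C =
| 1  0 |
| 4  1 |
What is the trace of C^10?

C = I + N where N = [[0, 0], [4, 0]] is strictly lower-triangular, so N^2 = 0.
(I + N)^10 = I + 10·N = [[1, 0], [40, 1]].

2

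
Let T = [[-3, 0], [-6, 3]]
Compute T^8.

tr T = 0 and det T = -9, so the characteristic polynomial is λ² − (0)λ + (-9) with roots -3 and 3.
Eigenvectors give P = [[-1, 0], [-1, -1]] with P⁻¹ = [[-1, 0], [1, -1]], and T = P·diag(-3, 3)·P⁻¹.
Then T^8 = P·diag(6561, 6561)·P⁻¹ = [[-6561, 0], [-6561, -6561]] · [[-1, 0], [1, -1]] = [[6561, 0], [0, 6561]].

[[6561, 0], [0, 6561]]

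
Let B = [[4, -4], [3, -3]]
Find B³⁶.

B² = B (a projection; rank 1, trace 1), so B³⁶ = B.

[[4, -4], [3, -3]]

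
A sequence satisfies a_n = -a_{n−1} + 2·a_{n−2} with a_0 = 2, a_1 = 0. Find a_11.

-1364

With companion matrix B = [[-1, 2], [1, 0]], [a_n, a_{n−1}]ᵀ = B·[a_{n−1}, a_{n−2}]ᵀ, so [a_11, a_10]ᵀ = B^10·[a_1, a_0]ᵀ.
B^10 = [[683, -682], [-341, 342]], giving [a_11, a_10]ᵀ = [[-1364], [684]].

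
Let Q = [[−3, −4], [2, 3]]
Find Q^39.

Q² = I (check: tr Q = 0 and det Q = −1), so Q^39 = Q since 39 is odd.

[[−3, −4], [2, 3]]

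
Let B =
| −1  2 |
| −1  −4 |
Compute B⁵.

tr B = −5 and det B = 6, so the characteristic polynomial is λ² − (−5)λ + (6) with roots −2 and −3.
Eigenvectors give P = [[2, −1], [−1, 1]] with P⁻¹ = [[1, 1], [1, 2]], and B = P·diag(−2, −3)·P⁻¹.
Then B⁵ = P·diag(−32, −243)·P⁻¹ = [[−64, 243], [32, −243]] · [[1, 1], [1, 2]] = [[179, 422], [−211, −454]].

[[179, 422], [−211, −454]]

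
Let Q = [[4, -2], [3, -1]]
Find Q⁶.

tr Q = 3 and det Q = 2, so the characteristic polynomial is λ² − (3)λ + (2) with roots 2 and 1.
Eigenvectors give P = [[1, -2], [1, -3]] with P⁻¹ = [[3, -2], [1, -1]], and Q = P·diag(2, 1)·P⁻¹.
Then Q⁶ = P·diag(64, 1)·P⁻¹ = [[64, -2], [64, -3]] · [[3, -2], [1, -1]] = [[190, -126], [189, -125]].

[[190, -126], [189, -125]]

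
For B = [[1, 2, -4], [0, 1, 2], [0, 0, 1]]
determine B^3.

B = I + N where N = [[0, 2, -4], [0, 0, 2], [0, 0, 0]] is strictly upper-triangular, so N^3 = 0.
(I + N)^3 = I + 3·N + 3·N^2 = [[1, 6, 0], [0, 1, 6], [0, 0, 1]].

[[1, 6, 0], [0, 1, 6], [0, 0, 1]]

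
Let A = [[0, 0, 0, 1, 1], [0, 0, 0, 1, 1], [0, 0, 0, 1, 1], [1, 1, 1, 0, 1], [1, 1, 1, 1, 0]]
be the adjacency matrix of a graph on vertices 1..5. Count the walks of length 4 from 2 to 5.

13

The number of length-4 walks from vertex 2 to vertex 5 is entry (2,5) of A^4, where A is the adjacency matrix.
A^2 = [[2, 2, 2, 1, 1], [2, 2, 2, 1, 1], [2, 2, 2, 1, 1], [1, 1, 1, 4, 3], [1, 1, 1, 3, 4]]
A^3 = [[2, 2, 2, 7, 7], [2, 2, 2, 7, 7], [2, 2, 2, 7, 7], [7, 7, 7, 6, 7], [7, 7, 7, 7, 6]]
A^4 = [[14, 14, 14, 13, 13], [14, 14, 14, 13, 13], [14, 14, 14, 13, 13], [13, 13, 13, 28, 27], [13, 13, 13, 27, 28]]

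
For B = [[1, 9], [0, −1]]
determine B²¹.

B² = I (check: tr B = 0 and det B = −1), so B²¹ = B since 21 is odd.

[[1, 9], [0, −1]]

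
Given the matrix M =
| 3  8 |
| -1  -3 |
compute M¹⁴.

[[1, 0], [0, 1]]

M² = I (check: tr M = 0 and det M = -1), so M¹⁴ = I since 14 is even.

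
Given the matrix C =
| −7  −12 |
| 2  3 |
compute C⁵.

[[−727, −1452], [242, 483]]

tr C = −4 and det C = 3, so the characteristic polynomial is λ² − (−4)λ + (3) with roots −1 and −3.
Eigenvectors give P = [[−2, 3], [1, −1]] with P⁻¹ = [[1, 3], [1, 2]], and C = P·diag(−1, −3)·P⁻¹.
Then C⁵ = P·diag(−1, −243)·P⁻¹ = [[2, −729], [−1, 243]] · [[1, 3], [1, 2]] = [[−727, −1452], [242, 483]].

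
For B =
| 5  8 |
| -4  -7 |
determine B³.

[[29, 56], [-28, -55]]

tr B = -2 and det B = -3, so the characteristic polynomial is λ² − (-2)λ + (-3) with roots -3 and 1.
Eigenvectors give P = [[-1, -2], [1, 1]] with P⁻¹ = [[1, 2], [-1, -1]], and B = P·diag(-3, 1)·P⁻¹.
Then B³ = P·diag(-27, 1)·P⁻¹ = [[27, -2], [-27, 1]] · [[1, 2], [-1, -1]] = [[29, 56], [-28, -55]].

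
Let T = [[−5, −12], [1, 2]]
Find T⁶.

[[253, 756], [−63, −188]]

tr T = −3 and det T = 2, so the characteristic polynomial is λ² − (−3)λ + (2) with roots −2 and −1.
Eigenvectors give P = [[4, −3], [−1, 1]] with P⁻¹ = [[1, 3], [1, 4]], and T = P·diag(−2, −1)·P⁻¹.
Then T⁶ = P·diag(64, 1)·P⁻¹ = [[256, −3], [−64, 1]] · [[1, 3], [1, 4]] = [[253, 756], [−63, −188]].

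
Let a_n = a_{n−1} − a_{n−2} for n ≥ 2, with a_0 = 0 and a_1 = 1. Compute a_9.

With companion matrix T = [[1, −1], [1, 0]], [a_n, a_{n−1}]ᵀ = T·[a_{n−1}, a_{n−2}]ᵀ, so [a_9, a_8]ᵀ = T^8·[a_1, a_0]ᵀ.
T^8 = [[0, −1], [1, −1]], giving [a_9, a_8]ᵀ = [[0], [1]].

0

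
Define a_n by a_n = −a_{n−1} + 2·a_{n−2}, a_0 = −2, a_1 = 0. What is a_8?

With companion matrix M = [[−1, 2], [1, 0]], [a_n, a_{n−1}]ᵀ = M·[a_{n−1}, a_{n−2}]ᵀ, so [a_8, a_7]ᵀ = M^7·[a_1, a_0]ᵀ.
M^7 = [[−85, 86], [43, −42]], giving [a_8, a_7]ᵀ = [[−172], [84]].

−172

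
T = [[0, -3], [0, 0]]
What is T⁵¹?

[[0, 0], [0, 0]]

T is strictly triangular, hence nilpotent: T² = 0, so T⁵¹ = 0.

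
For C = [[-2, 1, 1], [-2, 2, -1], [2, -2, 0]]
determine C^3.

C^2 = [[4, -2, -3], [-2, 4, -4], [0, -2, 4]]
C^3 = [[-10, 6, 6], [-12, 14, -6], [12, -12, 2]]

[[-10, 6, 6], [-12, 14, -6], [12, -12, 2]]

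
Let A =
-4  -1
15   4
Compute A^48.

A² = I (check: tr A = 0 and det A = -1), so A^48 = I since 48 is even.

[[1, 0], [0, 1]]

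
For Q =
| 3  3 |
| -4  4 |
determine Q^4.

[[-579, 21], [-28, -572]]

Q^2 = [[-3, 21], [-28, 4]]
Q^3 = [[-93, 75], [-100, -68]]
Q^4 = [[-579, 21], [-28, -572]]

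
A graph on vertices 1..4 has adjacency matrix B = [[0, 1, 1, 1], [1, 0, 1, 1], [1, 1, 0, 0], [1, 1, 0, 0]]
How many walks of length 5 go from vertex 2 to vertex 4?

The number of length-5 walks from vertex 2 to vertex 4 is entry (2,4) of B⁵, where B is the adjacency matrix.
B² = [[3, 2, 1, 1], [2, 3, 1, 1], [1, 1, 2, 2], [1, 1, 2, 2]]
B³ = [[4, 5, 5, 5], [5, 4, 5, 5], [5, 5, 2, 2], [5, 5, 2, 2]]
B⁴ = [[15, 14, 9, 9], [14, 15, 9, 9], [9, 9, 10, 10], [9, 9, 10, 10]]
B⁵ = [[32, 33, 29, 29], [33, 32, 29, 29], [29, 29, 18, 18], [29, 29, 18, 18]]

29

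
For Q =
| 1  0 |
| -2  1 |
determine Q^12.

[[1, 0], [-24, 1]]

Q = I + N where N = [[0, 0], [-2, 0]] is strictly lower-triangular, so N^2 = 0.
(I + N)^12 = I + 12·N = [[1, 0], [-24, 1]].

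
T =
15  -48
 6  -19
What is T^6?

[[-5823, 17472], [-2184, 6553]]

tr T = -4 and det T = 3, so the characteristic polynomial is λ² − (-4)λ + (3) with roots -3 and -1.
Eigenvectors give P = [[-8, 3], [-3, 1]] with P⁻¹ = [[1, -3], [3, -8]], and T = P·diag(-3, -1)·P⁻¹.
Then T^6 = P·diag(729, 1)·P⁻¹ = [[-5832, 3], [-2187, 1]] · [[1, -3], [3, -8]] = [[-5823, 17472], [-2184, 6553]].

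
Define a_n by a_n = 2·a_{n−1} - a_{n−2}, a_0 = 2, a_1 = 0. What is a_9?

-16

With companion matrix B = [[2, -1], [1, 0]], [a_n, a_{n−1}]ᵀ = B·[a_{n−1}, a_{n−2}]ᵀ, so [a_9, a_8]ᵀ = B⁸·[a_1, a_0]ᵀ.
B⁸ = [[9, -8], [8, -7]], giving [a_9, a_8]ᵀ = [[-16], [-14]].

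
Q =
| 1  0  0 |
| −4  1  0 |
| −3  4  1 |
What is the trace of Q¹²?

Q = I + N where N = [[0, 0, 0], [−4, 0, 0], [−3, 4, 0]] is strictly lower-triangular, so N³ = 0.
(I + N)¹² = I + 12·N + 66·N² = [[1, 0, 0], [−48, 1, 0], [−1092, 48, 1]].

3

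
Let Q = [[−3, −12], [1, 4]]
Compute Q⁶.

Q² = Q (a projection; rank 1, trace 1), so Q⁶ = Q.

[[−3, −12], [1, 4]]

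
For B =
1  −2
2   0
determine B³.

B² = [[−3, −2], [2, −4]]
B³ = [[−7, 6], [−6, −4]]

[[−7, 6], [−6, −4]]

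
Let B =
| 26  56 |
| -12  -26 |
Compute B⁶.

[[64, 0], [0, 64]]

tr B = 0 and det B = -4, so the characteristic polynomial is λ² − (0)λ + (-4) with roots -2 and 2.
Eigenvectors give P = [[2, 7], [-1, -3]] with P⁻¹ = [[-3, -7], [1, 2]], and B = P·diag(-2, 2)·P⁻¹.
Then B⁶ = P·diag(64, 64)·P⁻¹ = [[128, 448], [-64, -192]] · [[-3, -7], [1, 2]] = [[64, 0], [0, 64]].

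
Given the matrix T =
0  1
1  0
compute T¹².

T² = I (check: tr T = 0 and det T = −1), so T¹² = I since 12 is even.

[[1, 0], [0, 1]]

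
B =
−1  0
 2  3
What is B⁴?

[[1, 0], [40, 81]]

B² = [[1, 0], [4, 9]]
B³ = [[−1, 0], [14, 27]]
B⁴ = [[1, 0], [40, 81]]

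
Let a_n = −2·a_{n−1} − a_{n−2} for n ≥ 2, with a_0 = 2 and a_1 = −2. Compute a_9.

−2

With companion matrix M = [[−2, −1], [1, 0]], [a_n, a_{n−1}]ᵀ = M·[a_{n−1}, a_{n−2}]ᵀ, so [a_9, a_8]ᵀ = M⁸·[a_1, a_0]ᵀ.
M⁸ = [[9, 8], [−8, −7]], giving [a_9, a_8]ᵀ = [[−2], [2]].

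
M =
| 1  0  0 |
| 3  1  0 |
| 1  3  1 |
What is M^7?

[[1, 0, 0], [21, 1, 0], [196, 21, 1]]

M = I + N where N = [[0, 0, 0], [3, 0, 0], [1, 3, 0]] is strictly lower-triangular, so N^3 = 0.
(I + N)^7 = I + 7·N + 21·N^2 = [[1, 0, 0], [21, 1, 0], [196, 21, 1]].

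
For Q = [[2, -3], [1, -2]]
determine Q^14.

[[1, 0], [0, 1]]

Q² = I (check: tr Q = 0 and det Q = -1), so Q^14 = I since 14 is even.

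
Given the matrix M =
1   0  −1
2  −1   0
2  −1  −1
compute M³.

[[1, −1, 1], [−2, 1, 2], [0, −1, 3]]

M² = [[−1, 1, 0], [0, 1, −2], [−2, 2, −1]]
M³ = [[1, −1, 1], [−2, 1, 2], [0, −1, 3]]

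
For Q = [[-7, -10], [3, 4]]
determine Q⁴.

tr Q = -3 and det Q = 2, so the characteristic polynomial is λ² − (-3)λ + (2) with roots -2 and -1.
Eigenvectors give P = [[-2, 5], [1, -3]] with P⁻¹ = [[-3, -5], [-1, -2]], and Q = P·diag(-2, -1)·P⁻¹.
Then Q⁴ = P·diag(16, 1)·P⁻¹ = [[-32, 5], [16, -3]] · [[-3, -5], [-1, -2]] = [[91, 150], [-45, -74]].

[[91, 150], [-45, -74]]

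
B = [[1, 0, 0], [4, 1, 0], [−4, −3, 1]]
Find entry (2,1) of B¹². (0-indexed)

−36

B = I + N where N = [[0, 0, 0], [4, 0, 0], [−4, −3, 0]] is strictly lower-triangular, so N³ = 0.
(I + N)¹² = I + 12·N + 66·N² = [[1, 0, 0], [48, 1, 0], [−840, −36, 1]].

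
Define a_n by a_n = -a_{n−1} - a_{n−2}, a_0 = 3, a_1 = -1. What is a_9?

With companion matrix B = [[-1, -1], [1, 0]], [a_n, a_{n−1}]ᵀ = B·[a_{n−1}, a_{n−2}]ᵀ, so [a_9, a_8]ᵀ = B⁸·[a_1, a_0]ᵀ.
B⁸ = [[0, 1], [-1, -1]], giving [a_9, a_8]ᵀ = [[3], [-2]].

3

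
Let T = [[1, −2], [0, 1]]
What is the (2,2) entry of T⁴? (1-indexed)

T = I + N where N = [[0, −2], [0, 0]] is strictly upper-triangular, so N² = 0.
(I + N)⁴ = I + 4·N = [[1, −8], [0, 1]].

1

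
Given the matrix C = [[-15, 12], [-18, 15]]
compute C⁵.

tr C = 0 and det C = -9, so the characteristic polynomial is λ² − (0)λ + (-9) with roots 3 and -3.
Eigenvectors give P = [[2, 1], [3, 1]] with P⁻¹ = [[-1, 1], [3, -2]], and C = P·diag(3, -3)·P⁻¹.
Then C⁵ = P·diag(243, -243)·P⁻¹ = [[486, -243], [729, -243]] · [[-1, 1], [3, -2]] = [[-1215, 972], [-1458, 1215]].

[[-1215, 972], [-1458, 1215]]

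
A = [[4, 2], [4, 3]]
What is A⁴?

[[968, 574], [1148, 681]]

A² = [[24, 14], [28, 17]]
A³ = [[152, 90], [180, 107]]
A⁴ = [[968, 574], [1148, 681]]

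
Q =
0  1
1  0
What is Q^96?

[[1, 0], [0, 1]]

Q² = I (check: tr Q = 0 and det Q = −1), so Q^96 = I since 96 is even.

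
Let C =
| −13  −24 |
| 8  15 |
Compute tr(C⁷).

2186

tr C = 2 and det C = −3, so the characteristic polynomial is λ² − (2)λ + (−3) with roots 3 and −1.
Eigenvectors give P = [[−3, −2], [2, 1]] with P⁻¹ = [[1, 2], [−2, −3]], and C = P·diag(3, −1)·P⁻¹.
Then C⁷ = P·diag(2187, −1)·P⁻¹ = [[−6561, 2], [4374, −1]] · [[1, 2], [−2, −3]] = [[−6565, −13128], [4376, 8751]].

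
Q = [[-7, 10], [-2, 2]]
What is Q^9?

[[-96367, 191710], [-38342, 76172]]

tr Q = -5 and det Q = 6, so the characteristic polynomial is λ² − (-5)λ + (6) with roots -2 and -3.
Eigenvectors give P = [[2, 5], [1, 2]] with P⁻¹ = [[-2, 5], [1, -2]], and Q = P·diag(-2, -3)·P⁻¹.
Then Q^9 = P·diag(-512, -19683)·P⁻¹ = [[-1024, -98415], [-512, -39366]] · [[-2, 5], [1, -2]] = [[-96367, 191710], [-38342, 76172]].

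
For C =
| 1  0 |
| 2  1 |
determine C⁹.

C = I + N where N = [[0, 0], [2, 0]] is strictly lower-triangular, so N² = 0.
(I + N)⁹ = I + 9·N = [[1, 0], [18, 1]].

[[1, 0], [18, 1]]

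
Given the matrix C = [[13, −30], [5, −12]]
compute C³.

tr C = 1 and det C = −6, so the characteristic polynomial is λ² − (1)λ + (−6) with roots 3 and −2.
Eigenvectors give P = [[−3, 2], [−1, 1]] with P⁻¹ = [[−1, 2], [−1, 3]], and C = P·diag(3, −2)·P⁻¹.
Then C³ = P·diag(27, −8)·P⁻¹ = [[−81, −16], [−27, −8]] · [[−1, 2], [−1, 3]] = [[97, −210], [35, −78]].

[[97, −210], [35, −78]]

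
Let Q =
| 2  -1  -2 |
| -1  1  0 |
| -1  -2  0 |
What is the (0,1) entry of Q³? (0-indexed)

2

Q² = [[7, 1, -4], [-3, 2, 2], [0, -1, 2]]
Q³ = [[17, 2, -14], [-10, 1, 6], [-1, -5, 0]]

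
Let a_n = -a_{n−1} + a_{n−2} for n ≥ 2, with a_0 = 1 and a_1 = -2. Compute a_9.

-89

With companion matrix B = [[-1, 1], [1, 0]], [a_n, a_{n−1}]ᵀ = B·[a_{n−1}, a_{n−2}]ᵀ, so [a_9, a_8]ᵀ = B^8·[a_1, a_0]ᵀ.
B^8 = [[34, -21], [-21, 13]], giving [a_9, a_8]ᵀ = [[-89], [55]].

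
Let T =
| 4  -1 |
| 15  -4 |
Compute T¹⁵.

[[4, -1], [15, -4]]

T² = I (check: tr T = 0 and det T = -1), so T¹⁵ = T since 15 is odd.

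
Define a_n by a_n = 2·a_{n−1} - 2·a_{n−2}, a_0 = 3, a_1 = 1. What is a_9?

16

With companion matrix T = [[2, -2], [1, 0]], [a_n, a_{n−1}]ᵀ = T·[a_{n−1}, a_{n−2}]ᵀ, so [a_9, a_8]ᵀ = T⁸·[a_1, a_0]ᵀ.
T⁸ = [[16, 0], [0, 16]], giving [a_9, a_8]ᵀ = [[16], [48]].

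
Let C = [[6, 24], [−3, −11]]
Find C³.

[[144, 456], [−57, −179]]

tr C = −5 and det C = 6, so the characteristic polynomial is λ² − (−5)λ + (6) with roots −3 and −2.
Eigenvectors give P = [[8, −3], [−3, 1]] with P⁻¹ = [[−1, −3], [−3, −8]], and C = P·diag(−3, −2)·P⁻¹.
Then C³ = P·diag(−27, −8)·P⁻¹ = [[−216, 24], [81, −8]] · [[−1, −3], [−3, −8]] = [[144, 456], [−57, −179]].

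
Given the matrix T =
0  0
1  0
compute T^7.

[[0, 0], [0, 0]]

T is strictly triangular, hence nilpotent: T^2 = 0, so T^7 = 0.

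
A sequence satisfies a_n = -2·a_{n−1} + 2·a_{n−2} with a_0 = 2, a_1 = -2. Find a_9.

-8480

With companion matrix A = [[-2, 2], [1, 0]], [a_n, a_{n−1}]ᵀ = A·[a_{n−1}, a_{n−2}]ᵀ, so [a_9, a_8]ᵀ = A⁸·[a_1, a_0]ᵀ.
A⁸ = [[2448, -1792], [-896, 656]], giving [a_9, a_8]ᵀ = [[-8480], [3104]].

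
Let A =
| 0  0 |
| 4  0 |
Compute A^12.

[[0, 0], [0, 0]]

A is strictly triangular, hence nilpotent: A^2 = 0, so A^12 = 0.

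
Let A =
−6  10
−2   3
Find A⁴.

[[76, −150], [30, −59]]

tr A = −3 and det A = 2, so the characteristic polynomial is λ² − (−3)λ + (2) with roots −1 and −2.
Eigenvectors give P = [[2, 5], [1, 2]] with P⁻¹ = [[−2, 5], [1, −2]], and A = P·diag(−1, −2)·P⁻¹.
Then A⁴ = P·diag(1, 16)·P⁻¹ = [[2, 80], [1, 32]] · [[−2, 5], [1, −2]] = [[76, −150], [30, −59]].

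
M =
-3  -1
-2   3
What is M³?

M² = [[11, 0], [0, 11]]
M³ = [[-33, -11], [-22, 33]]

[[-33, -11], [-22, 33]]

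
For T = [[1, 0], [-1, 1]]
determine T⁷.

[[1, 0], [-7, 1]]

T = I + N where N = [[0, 0], [-1, 0]] is strictly lower-triangular, so N² = 0.
(I + N)⁷ = I + 7·N = [[1, 0], [-7, 1]].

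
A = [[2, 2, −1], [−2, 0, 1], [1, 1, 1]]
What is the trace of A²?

−3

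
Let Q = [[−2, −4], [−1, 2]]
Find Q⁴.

Q² = [[8, 0], [0, 8]]
Q³ = [[−16, −32], [−8, 16]]
Q⁴ = [[64, 0], [0, 64]]

[[64, 0], [0, 64]]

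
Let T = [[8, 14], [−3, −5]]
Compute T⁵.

[[218, 434], [−93, −185]]

tr T = 3 and det T = 2, so the characteristic polynomial is λ² − (3)λ + (2) with roots 1 and 2.
Eigenvectors give P = [[2, 7], [−1, −3]] with P⁻¹ = [[−3, −7], [1, 2]], and T = P·diag(1, 2)·P⁻¹.
Then T⁵ = P·diag(1, 32)·P⁻¹ = [[2, 224], [−1, −96]] · [[−3, −7], [1, 2]] = [[218, 434], [−93, −185]].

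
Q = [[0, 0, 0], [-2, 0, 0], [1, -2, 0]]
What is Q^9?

[[0, 0, 0], [0, 0, 0], [0, 0, 0]]

Q is strictly triangular, hence nilpotent: Q^3 = 0, so Q^9 = 0.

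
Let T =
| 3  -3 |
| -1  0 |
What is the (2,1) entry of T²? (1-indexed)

-3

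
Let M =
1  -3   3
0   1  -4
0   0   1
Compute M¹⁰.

M = I + N where N = [[0, -3, 3], [0, 0, -4], [0, 0, 0]] is strictly upper-triangular, so N³ = 0.
(I + N)¹⁰ = I + 10·N + 45·N² = [[1, -30, 570], [0, 1, -40], [0, 0, 1]].

[[1, -30, 570], [0, 1, -40], [0, 0, 1]]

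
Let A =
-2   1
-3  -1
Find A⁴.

A² = [[1, -3], [9, -2]]
A³ = [[7, 4], [-12, 11]]
A⁴ = [[-26, 3], [-9, -23]]

[[-26, 3], [-9, -23]]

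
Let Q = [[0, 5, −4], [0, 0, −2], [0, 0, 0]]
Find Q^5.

[[0, 0, 0], [0, 0, 0], [0, 0, 0]]

Q is strictly triangular, hence nilpotent: Q^3 = 0, so Q^5 = 0.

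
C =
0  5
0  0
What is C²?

[[0, 0], [0, 0]]

C is strictly triangular, hence nilpotent: C² = 0, so C² = 0.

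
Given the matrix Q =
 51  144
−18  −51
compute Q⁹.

[[334611, 944784], [−118098, −334611]]

tr Q = 0 and det Q = −9, so the characteristic polynomial is λ² − (0)λ + (−9) with roots −3 and 3.
Eigenvectors give P = [[−8, −3], [3, 1]] with P⁻¹ = [[1, 3], [−3, −8]], and Q = P·diag(−3, 3)·P⁻¹.
Then Q⁹ = P·diag(−19683, 19683)·P⁻¹ = [[157464, −59049], [−59049, 19683]] · [[1, 3], [−3, −8]] = [[334611, 944784], [−118098, −334611]].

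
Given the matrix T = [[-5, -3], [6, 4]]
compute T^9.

[[-1025, -513], [1026, 514]]

tr T = -1 and det T = -2, so the characteristic polynomial is λ² − (-1)λ + (-2) with roots -2 and 1.
Eigenvectors give P = [[-1, -1], [1, 2]] with P⁻¹ = [[-2, -1], [1, 1]], and T = P·diag(-2, 1)·P⁻¹.
Then T^9 = P·diag(-512, 1)·P⁻¹ = [[512, -1], [-512, 2]] · [[-2, -1], [1, 1]] = [[-1025, -513], [1026, 514]].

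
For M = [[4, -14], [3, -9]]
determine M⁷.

[[12226, -28826], [6177, -14541]]

tr M = -5 and det M = 6, so the characteristic polynomial is λ² − (-5)λ + (6) with roots -3 and -2.
Eigenvectors give P = [[-2, 7], [-1, 3]] with P⁻¹ = [[3, -7], [1, -2]], and M = P·diag(-3, -2)·P⁻¹.
Then M⁷ = P·diag(-2187, -128)·P⁻¹ = [[4374, -896], [2187, -384]] · [[3, -7], [1, -2]] = [[12226, -28826], [6177, -14541]].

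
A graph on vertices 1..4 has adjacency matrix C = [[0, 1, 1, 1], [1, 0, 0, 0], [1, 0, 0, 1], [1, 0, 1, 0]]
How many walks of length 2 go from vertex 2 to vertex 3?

The number of length-2 walks from vertex 2 to vertex 3 is entry (2,3) of C^2, where C is the adjacency matrix.
C^2 = [[3, 0, 1, 1], [0, 1, 1, 1], [1, 1, 2, 1], [1, 1, 1, 2]]

1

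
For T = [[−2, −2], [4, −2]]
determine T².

[[−4, 8], [−16, −4]]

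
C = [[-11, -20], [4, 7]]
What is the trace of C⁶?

tr C = -4 and det C = 3, so the characteristic polynomial is λ² − (-4)λ + (3) with roots -3 and -1.
Eigenvectors give P = [[5, -2], [-2, 1]] with P⁻¹ = [[1, 2], [2, 5]], and C = P·diag(-3, -1)·P⁻¹.
Then C⁶ = P·diag(729, 1)·P⁻¹ = [[3645, -2], [-1458, 1]] · [[1, 2], [2, 5]] = [[3641, 7280], [-1456, -2911]].

730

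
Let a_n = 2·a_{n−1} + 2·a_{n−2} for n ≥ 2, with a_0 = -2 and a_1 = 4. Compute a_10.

With companion matrix Q = [[2, 2], [1, 0]], [a_n, a_{n−1}]ᵀ = Q·[a_{n−1}, a_{n−2}]ᵀ, so [a_10, a_9]ᵀ = Q^9·[a_1, a_0]ᵀ.
Q^9 = [[6688, 4896], [2448, 1792]], giving [a_10, a_9]ᵀ = [[16960], [6208]].

16960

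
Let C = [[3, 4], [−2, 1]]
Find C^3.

C^2 = [[1, 16], [−8, −7]]
C^3 = [[−29, 20], [−10, −39]]

[[−29, 20], [−10, −39]]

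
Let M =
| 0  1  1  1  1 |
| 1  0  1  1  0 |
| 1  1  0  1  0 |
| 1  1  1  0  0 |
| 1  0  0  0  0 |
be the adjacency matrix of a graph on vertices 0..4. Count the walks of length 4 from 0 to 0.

28

The number of length-4 walks from vertex 0 to vertex 0 is entry (0,0) of M⁴, where M is the adjacency matrix.
M² = [[4, 2, 2, 2, 0], [2, 3, 2, 2, 1], [2, 2, 3, 2, 1], [2, 2, 2, 3, 1], [0, 1, 1, 1, 1]]
M³ = [[6, 8, 8, 8, 4], [8, 6, 7, 7, 2], [8, 7, 6, 7, 2], [8, 7, 7, 6, 2], [4, 2, 2, 2, 0]]
M⁴ = [[28, 22, 22, 22, 6], [22, 22, 21, 21, 8], [22, 21, 22, 21, 8], [22, 21, 21, 22, 8], [6, 8, 8, 8, 4]]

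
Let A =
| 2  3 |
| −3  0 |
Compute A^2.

[[−5, 6], [−6, −9]]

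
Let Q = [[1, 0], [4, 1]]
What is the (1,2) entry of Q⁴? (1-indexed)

Q = I + N where N = [[0, 0], [4, 0]] is strictly lower-triangular, so N² = 0.
(I + N)⁴ = I + 4·N = [[1, 0], [16, 1]].

0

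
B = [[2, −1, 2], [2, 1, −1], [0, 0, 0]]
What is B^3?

B^2 = [[2, −3, 5], [6, −1, 3], [0, 0, 0]]
B^3 = [[−2, −5, 7], [10, −7, 13], [0, 0, 0]]

[[−2, −5, 7], [10, −7, 13], [0, 0, 0]]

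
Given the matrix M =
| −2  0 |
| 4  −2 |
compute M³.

[[−8, 0], [48, −8]]

M² = [[4, 0], [−16, 4]]
M³ = [[−8, 0], [48, −8]]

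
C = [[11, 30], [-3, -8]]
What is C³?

tr C = 3 and det C = 2, so the characteristic polynomial is λ² − (3)λ + (2) with roots 1 and 2.
Eigenvectors give P = [[-3, 10], [1, -3]] with P⁻¹ = [[3, 10], [1, 3]], and C = P·diag(1, 2)·P⁻¹.
Then C³ = P·diag(1, 8)·P⁻¹ = [[-3, 80], [1, -24]] · [[3, 10], [1, 3]] = [[71, 210], [-21, -62]].

[[71, 210], [-21, -62]]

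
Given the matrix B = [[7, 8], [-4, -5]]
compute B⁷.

[[4375, 4376], [-2188, -2189]]

tr B = 2 and det B = -3, so the characteristic polynomial is λ² − (2)λ + (-3) with roots 3 and -1.
Eigenvectors give P = [[2, -1], [-1, 1]] with P⁻¹ = [[1, 1], [1, 2]], and B = P·diag(3, -1)·P⁻¹.
Then B⁷ = P·diag(2187, -1)·P⁻¹ = [[4374, 1], [-2187, -1]] · [[1, 1], [1, 2]] = [[4375, 4376], [-2188, -2189]].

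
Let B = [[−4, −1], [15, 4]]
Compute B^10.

[[1, 0], [0, 1]]

B² = I (check: tr B = 0 and det B = −1), so B^10 = I since 10 is even.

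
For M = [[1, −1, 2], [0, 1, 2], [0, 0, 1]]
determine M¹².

[[1, −12, −108], [0, 1, 24], [0, 0, 1]]

M = I + N where N = [[0, −1, 2], [0, 0, 2], [0, 0, 0]] is strictly upper-triangular, so N³ = 0.
(I + N)¹² = I + 12·N + 66·N² = [[1, −12, −108], [0, 1, 24], [0, 0, 1]].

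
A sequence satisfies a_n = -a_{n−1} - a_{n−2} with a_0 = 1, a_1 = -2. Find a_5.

1

With companion matrix C = [[-1, -1], [1, 0]], [a_n, a_{n−1}]ᵀ = C·[a_{n−1}, a_{n−2}]ᵀ, so [a_5, a_4]ᵀ = C⁴·[a_1, a_0]ᵀ.
C⁴ = [[-1, -1], [1, 0]], giving [a_5, a_4]ᵀ = [[1], [-2]].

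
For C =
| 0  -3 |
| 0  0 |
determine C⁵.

[[0, 0], [0, 0]]

C is strictly triangular, hence nilpotent: C² = 0, so C⁵ = 0.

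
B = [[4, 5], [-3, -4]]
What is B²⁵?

B² = I (check: tr B = 0 and det B = -1), so B²⁵ = B since 25 is odd.

[[4, 5], [-3, -4]]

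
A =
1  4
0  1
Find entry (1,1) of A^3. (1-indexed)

A = I + N where N = [[0, 4], [0, 0]] is strictly upper-triangular, so N^2 = 0.
(I + N)^3 = I + 3·N = [[1, 12], [0, 1]].

1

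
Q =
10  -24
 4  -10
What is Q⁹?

tr Q = 0 and det Q = -4, so the characteristic polynomial is λ² − (0)λ + (-4) with roots -2 and 2.
Eigenvectors give P = [[2, 3], [1, 1]] with P⁻¹ = [[-1, 3], [1, -2]], and Q = P·diag(-2, 2)·P⁻¹.
Then Q⁹ = P·diag(-512, 512)·P⁻¹ = [[-1024, 1536], [-512, 512]] · [[-1, 3], [1, -2]] = [[2560, -6144], [1024, -2560]].

[[2560, -6144], [1024, -2560]]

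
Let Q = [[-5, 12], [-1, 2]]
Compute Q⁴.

tr Q = -3 and det Q = 2, so the characteristic polynomial is λ² − (-3)λ + (2) with roots -2 and -1.
Eigenvectors give P = [[4, 3], [1, 1]] with P⁻¹ = [[1, -3], [-1, 4]], and Q = P·diag(-2, -1)·P⁻¹.
Then Q⁴ = P·diag(16, 1)·P⁻¹ = [[64, 3], [16, 1]] · [[1, -3], [-1, 4]] = [[61, -180], [15, -44]].

[[61, -180], [15, -44]]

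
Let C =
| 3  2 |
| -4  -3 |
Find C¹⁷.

C² = I (check: tr C = 0 and det C = -1), so C¹⁷ = C since 17 is odd.

[[3, 2], [-4, -3]]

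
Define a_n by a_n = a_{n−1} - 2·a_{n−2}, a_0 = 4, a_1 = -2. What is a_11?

With companion matrix T = [[1, -2], [1, 0]], [a_n, a_{n−1}]ᵀ = T·[a_{n−1}, a_{n−2}]ᵀ, so [a_11, a_10]ᵀ = T¹⁰·[a_1, a_0]ᵀ.
T¹⁰ = [[23, 22], [-11, 34]], giving [a_11, a_10]ᵀ = [[42], [158]].

42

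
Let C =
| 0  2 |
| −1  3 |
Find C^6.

tr C = 3 and det C = 2, so the characteristic polynomial is λ² − (3)λ + (2) with roots 1 and 2.
Eigenvectors give P = [[2, 1], [1, 1]] with P⁻¹ = [[1, −1], [−1, 2]], and C = P·diag(1, 2)·P⁻¹.
Then C^6 = P·diag(1, 64)·P⁻¹ = [[2, 64], [1, 64]] · [[1, −1], [−1, 2]] = [[−62, 126], [−63, 127]].

[[−62, 126], [−63, 127]]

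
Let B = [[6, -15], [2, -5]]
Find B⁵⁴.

[[6, -15], [2, -5]]

B² = B (a projection; rank 1, trace 1), so B⁵⁴ = B.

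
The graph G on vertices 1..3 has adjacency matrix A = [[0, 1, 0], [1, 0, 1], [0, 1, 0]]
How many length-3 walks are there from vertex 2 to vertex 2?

0

The number of length-3 walks from vertex 2 to vertex 2 is entry (2,2) of A³, where A is the adjacency matrix.
A² = [[1, 0, 1], [0, 2, 0], [1, 0, 1]]
A³ = [[0, 2, 0], [2, 0, 2], [0, 2, 0]]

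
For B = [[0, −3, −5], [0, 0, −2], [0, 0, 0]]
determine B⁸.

B is strictly triangular, hence nilpotent: B³ = 0, so B⁸ = 0.

[[0, 0, 0], [0, 0, 0], [0, 0, 0]]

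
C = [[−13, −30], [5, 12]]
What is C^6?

tr C = −1 and det C = −6, so the characteristic polynomial is λ² − (−1)λ + (−6) with roots 2 and −3.
Eigenvectors give P = [[−2, 3], [1, −1]] with P⁻¹ = [[1, 3], [1, 2]], and C = P·diag(2, −3)·P⁻¹.
Then C^6 = P·diag(64, 729)·P⁻¹ = [[−128, 2187], [64, −729]] · [[1, 3], [1, 2]] = [[2059, 3990], [−665, −1266]].

[[2059, 3990], [−665, −1266]]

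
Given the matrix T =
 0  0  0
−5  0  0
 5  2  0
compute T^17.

T is strictly triangular, hence nilpotent: T^3 = 0, so T^17 = 0.

[[0, 0, 0], [0, 0, 0], [0, 0, 0]]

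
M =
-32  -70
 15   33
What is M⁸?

tr M = 1 and det M = -6, so the characteristic polynomial is λ² − (1)λ + (-6) with roots -2 and 3.
Eigenvectors give P = [[7, -2], [-3, 1]] with P⁻¹ = [[1, 2], [3, 7]], and M = P·diag(-2, 3)·P⁻¹.
Then M⁸ = P·diag(256, 6561)·P⁻¹ = [[1792, -13122], [-768, 6561]] · [[1, 2], [3, 7]] = [[-37574, -88270], [18915, 44391]].

[[-37574, -88270], [18915, 44391]]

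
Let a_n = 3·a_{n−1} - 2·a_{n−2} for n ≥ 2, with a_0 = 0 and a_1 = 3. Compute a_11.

With companion matrix A = [[3, -2], [1, 0]], [a_n, a_{n−1}]ᵀ = A·[a_{n−1}, a_{n−2}]ᵀ, so [a_11, a_10]ᵀ = A¹⁰·[a_1, a_0]ᵀ.
A¹⁰ = [[2047, -2046], [1023, -1022]], giving [a_11, a_10]ᵀ = [[6141], [3069]].

6141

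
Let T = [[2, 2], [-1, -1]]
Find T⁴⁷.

[[2, 2], [-1, -1]]

T² = T (a projection; rank 1, trace 1), so T⁴⁷ = T.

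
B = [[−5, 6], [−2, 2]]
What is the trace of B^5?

−33

tr B = −3 and det B = 2, so the characteristic polynomial is λ² − (−3)λ + (2) with roots −1 and −2.
Eigenvectors give P = [[3, −2], [2, −1]] with P⁻¹ = [[−1, 2], [−2, 3]], and B = P·diag(−1, −2)·P⁻¹.
Then B^5 = P·diag(−1, −32)·P⁻¹ = [[−3, 64], [−2, 32]] · [[−1, 2], [−2, 3]] = [[−125, 186], [−62, 92]].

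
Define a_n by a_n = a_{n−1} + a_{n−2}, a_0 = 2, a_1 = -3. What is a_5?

-9

With companion matrix B = [[1, 1], [1, 0]], [a_n, a_{n−1}]ᵀ = B·[a_{n−1}, a_{n−2}]ᵀ, so [a_5, a_4]ᵀ = B⁴·[a_1, a_0]ᵀ.
B⁴ = [[5, 3], [3, 2]], giving [a_5, a_4]ᵀ = [[-9], [-5]].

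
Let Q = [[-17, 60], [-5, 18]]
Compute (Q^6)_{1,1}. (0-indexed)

2724

tr Q = 1 and det Q = -6, so the characteristic polynomial is λ² − (1)λ + (-6) with roots 3 and -2.
Eigenvectors give P = [[3, -4], [1, -1]] with P⁻¹ = [[-1, 4], [-1, 3]], and Q = P·diag(3, -2)·P⁻¹.
Then Q^6 = P·diag(729, 64)·P⁻¹ = [[2187, -256], [729, -64]] · [[-1, 4], [-1, 3]] = [[-1931, 7980], [-665, 2724]].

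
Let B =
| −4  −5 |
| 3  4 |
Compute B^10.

B² = I (check: tr B = 0 and det B = −1), so B^10 = I since 10 is even.

[[1, 0], [0, 1]]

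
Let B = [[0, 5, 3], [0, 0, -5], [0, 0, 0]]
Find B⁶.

B is strictly triangular, hence nilpotent: B³ = 0, so B⁶ = 0.

[[0, 0, 0], [0, 0, 0], [0, 0, 0]]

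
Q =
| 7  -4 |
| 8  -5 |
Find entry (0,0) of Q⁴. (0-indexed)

161

tr Q = 2 and det Q = -3, so the characteristic polynomial is λ² − (2)λ + (-3) with roots 3 and -1.
Eigenvectors give P = [[1, 1], [1, 2]] with P⁻¹ = [[2, -1], [-1, 1]], and Q = P·diag(3, -1)·P⁻¹.
Then Q⁴ = P·diag(81, 1)·P⁻¹ = [[81, 1], [81, 2]] · [[2, -1], [-1, 1]] = [[161, -80], [160, -79]].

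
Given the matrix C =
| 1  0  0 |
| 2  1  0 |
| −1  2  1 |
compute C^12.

C = I + N where N = [[0, 0, 0], [2, 0, 0], [−1, 2, 0]] is strictly lower-triangular, so N^3 = 0.
(I + N)^12 = I + 12·N + 66·N^2 = [[1, 0, 0], [24, 1, 0], [252, 24, 1]].

[[1, 0, 0], [24, 1, 0], [252, 24, 1]]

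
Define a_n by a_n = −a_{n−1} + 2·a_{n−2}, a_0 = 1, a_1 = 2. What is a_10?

−340

With companion matrix B = [[−1, 2], [1, 0]], [a_n, a_{n−1}]ᵀ = B·[a_{n−1}, a_{n−2}]ᵀ, so [a_10, a_9]ᵀ = B⁹·[a_1, a_0]ᵀ.
B⁹ = [[−341, 342], [171, −170]], giving [a_10, a_9]ᵀ = [[−340], [172]].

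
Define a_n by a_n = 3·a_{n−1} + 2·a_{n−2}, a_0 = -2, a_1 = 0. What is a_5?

-156

With companion matrix Q = [[3, 2], [1, 0]], [a_n, a_{n−1}]ᵀ = Q·[a_{n−1}, a_{n−2}]ᵀ, so [a_5, a_4]ᵀ = Q⁴·[a_1, a_0]ᵀ.
Q⁴ = [[139, 78], [39, 22]], giving [a_5, a_4]ᵀ = [[-156], [-44]].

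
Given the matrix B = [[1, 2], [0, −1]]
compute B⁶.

[[1, 0], [0, 1]]

B² = I (check: tr B = 0 and det B = −1), so B⁶ = I since 6 is even.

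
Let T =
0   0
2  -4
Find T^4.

[[0, 0], [-128, 256]]

T^2 = [[0, 0], [-8, 16]]
T^3 = [[0, 0], [32, -64]]
T^4 = [[0, 0], [-128, 256]]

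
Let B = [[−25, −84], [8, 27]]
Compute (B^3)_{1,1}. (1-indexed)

tr B = 2 and det B = −3, so the characteristic polynomial is λ² − (2)λ + (−3) with roots −1 and 3.
Eigenvectors give P = [[−7, 3], [2, −1]] with P⁻¹ = [[−1, −3], [−2, −7]], and B = P·diag(−1, 3)·P⁻¹.
Then B^3 = P·diag(−1, 27)·P⁻¹ = [[7, 81], [−2, −27]] · [[−1, −3], [−2, −7]] = [[−169, −588], [56, 195]].

−169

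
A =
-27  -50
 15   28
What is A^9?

tr A = 1 and det A = -6, so the characteristic polynomial is λ² − (1)λ + (-6) with roots 3 and -2.
Eigenvectors give P = [[-5, -2], [3, 1]] with P⁻¹ = [[1, 2], [-3, -5]], and A = P·diag(3, -2)·P⁻¹.
Then A^9 = P·diag(19683, -512)·P⁻¹ = [[-98415, 1024], [59049, -512]] · [[1, 2], [-3, -5]] = [[-101487, -201950], [60585, 120658]].

[[-101487, -201950], [60585, 120658]]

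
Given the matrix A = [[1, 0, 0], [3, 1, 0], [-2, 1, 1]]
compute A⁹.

[[1, 0, 0], [27, 1, 0], [90, 9, 1]]

A = I + N where N = [[0, 0, 0], [3, 0, 0], [-2, 1, 0]] is strictly lower-triangular, so N³ = 0.
(I + N)⁹ = I + 9·N + 36·N² = [[1, 0, 0], [27, 1, 0], [90, 9, 1]].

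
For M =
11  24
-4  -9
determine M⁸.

tr M = 2 and det M = -3, so the characteristic polynomial is λ² − (2)λ + (-3) with roots 3 and -1.
Eigenvectors give P = [[3, -2], [-1, 1]] with P⁻¹ = [[1, 2], [1, 3]], and M = P·diag(3, -1)·P⁻¹.
Then M⁸ = P·diag(6561, 1)·P⁻¹ = [[19683, -2], [-6561, 1]] · [[1, 2], [1, 3]] = [[19681, 39360], [-6560, -13119]].

[[19681, 39360], [-6560, -13119]]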